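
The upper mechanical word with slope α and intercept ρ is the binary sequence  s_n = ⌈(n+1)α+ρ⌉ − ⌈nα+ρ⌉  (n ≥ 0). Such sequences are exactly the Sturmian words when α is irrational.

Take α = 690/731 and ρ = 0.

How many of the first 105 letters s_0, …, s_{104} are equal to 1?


#1s = Σ_{n=0}^{104} s_n = Σ_{n=0}^{104} (⌈(n+1)α+ρ⌉ − ⌈nα+ρ⌉)
the sum telescopes: every ⌈nα+ρ⌉ with 0 < n < 105 appears once with + and once with −, leaving ⌈105α+ρ⌉ − ⌈0·α+ρ⌉
105α + ρ = (105·690) / 731 = 72450/731
ρ = 0/731
⌈72450/731⌉ = 100,  ⌈0/731⌉ = 0
#1s = 100 − 0 = 100

100


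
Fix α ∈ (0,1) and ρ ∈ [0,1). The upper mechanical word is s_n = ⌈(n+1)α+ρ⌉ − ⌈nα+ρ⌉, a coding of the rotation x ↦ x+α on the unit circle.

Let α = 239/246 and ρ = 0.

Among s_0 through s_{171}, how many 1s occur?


168

#1s = Σ_{n=0}^{171} s_n = Σ_{n=0}^{171} (⌈(n+1)α+ρ⌉ − ⌈nα+ρ⌉)
the sum telescopes: every ⌈nα+ρ⌉ with 0 < n < 172 appears once with + and once with −, leaving ⌈172α+ρ⌉ − ⌈0·α+ρ⌉
172α + ρ = (172·239) / 246 = 41108/246
ρ = 0/246
⌈41108/246⌉ = 168,  ⌈0/246⌉ = 0
#1s = 168 − 0 = 168


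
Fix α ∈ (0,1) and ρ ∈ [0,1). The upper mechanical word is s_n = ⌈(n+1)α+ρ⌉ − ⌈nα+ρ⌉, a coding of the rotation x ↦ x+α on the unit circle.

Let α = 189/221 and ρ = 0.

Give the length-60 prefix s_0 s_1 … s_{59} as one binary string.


n=0: ⌈(1·189)/221⌉ − ⌈(0·189)/221⌉ = ⌈189/221⌉ − ⌈0/221⌉ = 1 − 0 = 1
n=1: ⌈(2·189)/221⌉ − ⌈(1·189)/221⌉ = ⌈378/221⌉ − ⌈189/221⌉ = 2 − 1 = 1
n=2: ⌈(3·189)/221⌉ − ⌈(2·189)/221⌉ = ⌈567/221⌉ − ⌈378/221⌉ = 3 − 2 = 1
n=3: ⌈(4·189)/221⌉ − ⌈(3·189)/221⌉ = ⌈756/221⌉ − ⌈567/221⌉ = 4 − 3 = 1
n=4: ⌈(5·189)/221⌉ − ⌈(4·189)/221⌉ = ⌈945/221⌉ − ⌈756/221⌉ = 5 − 4 = 1
n=5: ⌈(6·189)/221⌉ − ⌈(5·189)/221⌉ = ⌈1134/221⌉ − ⌈945/221⌉ = 6 − 5 = 1
n=6: ⌈(7·189)/221⌉ − ⌈(6·189)/221⌉ = ⌈1323/221⌉ − ⌈1134/221⌉ = 6 − 6 = 0
n=7: ⌈(8·189)/221⌉ − ⌈(7·189)/221⌉ = ⌈1512/221⌉ − ⌈1323/221⌉ = 7 − 6 = 1
n=8: ⌈(9·189)/221⌉ − ⌈(8·189)/221⌉ = ⌈1701/221⌉ − ⌈1512/221⌉ = 8 − 7 = 1
n=9: ⌈(10·189)/221⌉ − ⌈(9·189)/221⌉ = ⌈1890/221⌉ − ⌈1701/221⌉ = 9 − 8 = 1
n=10: ⌈(11·189)/221⌉ − ⌈(10·189)/221⌉ = ⌈2079/221⌉ − ⌈1890/221⌉ = 10 − 9 = 1
n=11: ⌈(12·189)/221⌉ − ⌈(11·189)/221⌉ = ⌈2268/221⌉ − ⌈2079/221⌉ = 11 − 10 = 1
n=12: ⌈(13·189)/221⌉ − ⌈(12·189)/221⌉ = ⌈2457/221⌉ − ⌈2268/221⌉ = 12 − 11 = 1
n=13: ⌈(14·189)/221⌉ − ⌈(13·189)/221⌉ = ⌈2646/221⌉ − ⌈2457/221⌉ = 12 − 12 = 0
n=14: ⌈(15·189)/221⌉ − ⌈(14·189)/221⌉ = ⌈2835/221⌉ − ⌈2646/221⌉ = 13 − 12 = 1
n=15: ⌈(16·189)/221⌉ − ⌈(15·189)/221⌉ = ⌈3024/221⌉ − ⌈2835/221⌉ = 14 − 13 = 1
n=16: ⌈(17·189)/221⌉ − ⌈(16·189)/221⌉ = ⌈3213/221⌉ − ⌈3024/221⌉ = 15 − 14 = 1
n=17: ⌈(18·189)/221⌉ − ⌈(17·189)/221⌉ = ⌈3402/221⌉ − ⌈3213/221⌉ = 16 − 15 = 1
n=18: ⌈(19·189)/221⌉ − ⌈(18·189)/221⌉ = ⌈3591/221⌉ − ⌈3402/221⌉ = 17 − 16 = 1
n=19: ⌈(20·189)/221⌉ − ⌈(19·189)/221⌉ = ⌈3780/221⌉ − ⌈3591/221⌉ = 18 − 17 = 1
n=20: ⌈(21·189)/221⌉ − ⌈(20·189)/221⌉ = ⌈3969/221⌉ − ⌈3780/221⌉ = 18 − 18 = 0
n=21: ⌈(22·189)/221⌉ − ⌈(21·189)/221⌉ = ⌈4158/221⌉ − ⌈3969/221⌉ = 19 − 18 = 1
n=22: ⌈(23·189)/221⌉ − ⌈(22·189)/221⌉ = ⌈4347/221⌉ − ⌈4158/221⌉ = 20 − 19 = 1
n=23: ⌈(24·189)/221⌉ − ⌈(23·189)/221⌉ = ⌈4536/221⌉ − ⌈4347/221⌉ = 21 − 20 = 1
n=24: ⌈(25·189)/221⌉ − ⌈(24·189)/221⌉ = ⌈4725/221⌉ − ⌈4536/221⌉ = 22 − 21 = 1
n=25: ⌈(26·189)/221⌉ − ⌈(25·189)/221⌉ = ⌈4914/221⌉ − ⌈4725/221⌉ = 23 − 22 = 1
n=26: ⌈(27·189)/221⌉ − ⌈(26·189)/221⌉ = ⌈5103/221⌉ − ⌈4914/221⌉ = 24 − 23 = 1
n=27: ⌈(28·189)/221⌉ − ⌈(27·189)/221⌉ = ⌈5292/221⌉ − ⌈5103/221⌉ = 24 − 24 = 0
n=28: ⌈(29·189)/221⌉ − ⌈(28·189)/221⌉ = ⌈5481/221⌉ − ⌈5292/221⌉ = 25 − 24 = 1
n=29: ⌈(30·189)/221⌉ − ⌈(29·189)/221⌉ = ⌈5670/221⌉ − ⌈5481/221⌉ = 26 − 25 = 1
n=30: ⌈(31·189)/221⌉ − ⌈(30·189)/221⌉ = ⌈5859/221⌉ − ⌈5670/221⌉ = 27 − 26 = 1
n=31: ⌈(32·189)/221⌉ − ⌈(31·189)/221⌉ = ⌈6048/221⌉ − ⌈5859/221⌉ = 28 − 27 = 1
n=32: ⌈(33·189)/221⌉ − ⌈(32·189)/221⌉ = ⌈6237/221⌉ − ⌈6048/221⌉ = 29 − 28 = 1
n=33: ⌈(34·189)/221⌉ − ⌈(33·189)/221⌉ = ⌈6426/221⌉ − ⌈6237/221⌉ = 30 − 29 = 1
n=34: ⌈(35·189)/221⌉ − ⌈(34·189)/221⌉ = ⌈6615/221⌉ − ⌈6426/221⌉ = 30 − 30 = 0
n=35: ⌈(36·189)/221⌉ − ⌈(35·189)/221⌉ = ⌈6804/221⌉ − ⌈6615/221⌉ = 31 − 30 = 1
n=36: ⌈(37·189)/221⌉ − ⌈(36·189)/221⌉ = ⌈6993/221⌉ − ⌈6804/221⌉ = 32 − 31 = 1
n=37: ⌈(38·189)/221⌉ − ⌈(37·189)/221⌉ = ⌈7182/221⌉ − ⌈6993/221⌉ = 33 − 32 = 1
n=38: ⌈(39·189)/221⌉ − ⌈(38·189)/221⌉ = ⌈7371/221⌉ − ⌈7182/221⌉ = 34 − 33 = 1
n=39: ⌈(40·189)/221⌉ − ⌈(39·189)/221⌉ = ⌈7560/221⌉ − ⌈7371/221⌉ = 35 − 34 = 1
n=40: ⌈(41·189)/221⌉ − ⌈(40·189)/221⌉ = ⌈7749/221⌉ − ⌈7560/221⌉ = 36 − 35 = 1
n=41: ⌈(42·189)/221⌉ − ⌈(41·189)/221⌉ = ⌈7938/221⌉ − ⌈7749/221⌉ = 36 − 36 = 0
n=42: ⌈(43·189)/221⌉ − ⌈(42·189)/221⌉ = ⌈8127/221⌉ − ⌈7938/221⌉ = 37 − 36 = 1
n=43: ⌈(44·189)/221⌉ − ⌈(43·189)/221⌉ = ⌈8316/221⌉ − ⌈8127/221⌉ = 38 − 37 = 1
n=44: ⌈(45·189)/221⌉ − ⌈(44·189)/221⌉ = ⌈8505/221⌉ − ⌈8316/221⌉ = 39 − 38 = 1
n=45: ⌈(46·189)/221⌉ − ⌈(45·189)/221⌉ = ⌈8694/221⌉ − ⌈8505/221⌉ = 40 − 39 = 1
n=46: ⌈(47·189)/221⌉ − ⌈(46·189)/221⌉ = ⌈8883/221⌉ − ⌈8694/221⌉ = 41 − 40 = 1
n=47: ⌈(48·189)/221⌉ − ⌈(47·189)/221⌉ = ⌈9072/221⌉ − ⌈8883/221⌉ = 42 − 41 = 1
n=48: ⌈(49·189)/221⌉ − ⌈(48·189)/221⌉ = ⌈9261/221⌉ − ⌈9072/221⌉ = 42 − 42 = 0
n=49: ⌈(50·189)/221⌉ − ⌈(49·189)/221⌉ = ⌈9450/221⌉ − ⌈9261/221⌉ = 43 − 42 = 1
n=50: ⌈(51·189)/221⌉ − ⌈(50·189)/221⌉ = ⌈9639/221⌉ − ⌈9450/221⌉ = 44 − 43 = 1
n=51: ⌈(52·189)/221⌉ − ⌈(51·189)/221⌉ = ⌈9828/221⌉ − ⌈9639/221⌉ = 45 − 44 = 1
n=52: ⌈(53·189)/221⌉ − ⌈(52·189)/221⌉ = ⌈10017/221⌉ − ⌈9828/221⌉ = 46 − 45 = 1
n=53: ⌈(54·189)/221⌉ − ⌈(53·189)/221⌉ = ⌈10206/221⌉ − ⌈10017/221⌉ = 47 − 46 = 1
n=54: ⌈(55·189)/221⌉ − ⌈(54·189)/221⌉ = ⌈10395/221⌉ − ⌈10206/221⌉ = 48 − 47 = 1
n=55: ⌈(56·189)/221⌉ − ⌈(55·189)/221⌉ = ⌈10584/221⌉ − ⌈10395/221⌉ = 48 − 48 = 0
n=56: ⌈(57·189)/221⌉ − ⌈(56·189)/221⌉ = ⌈10773/221⌉ − ⌈10584/221⌉ = 49 − 48 = 1
n=57: ⌈(58·189)/221⌉ − ⌈(57·189)/221⌉ = ⌈10962/221⌉ − ⌈10773/221⌉ = 50 − 49 = 1
n=58: ⌈(59·189)/221⌉ − ⌈(58·189)/221⌉ = ⌈11151/221⌉ − ⌈10962/221⌉ = 51 − 50 = 1
n=59: ⌈(60·189)/221⌉ − ⌈(59·189)/221⌉ = ⌈11340/221⌉ − ⌈11151/221⌉ = 52 − 51 = 1

111111011111101111110111111011111101111110111111011111101111


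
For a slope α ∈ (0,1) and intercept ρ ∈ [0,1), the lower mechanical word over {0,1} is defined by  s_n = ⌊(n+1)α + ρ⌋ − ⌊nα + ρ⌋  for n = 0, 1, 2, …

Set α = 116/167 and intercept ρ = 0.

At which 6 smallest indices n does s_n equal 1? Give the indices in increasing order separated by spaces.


1 2 4 5 7 8

n=0: ⌊116/167⌋−⌊0/167⌋ = 0−0 = 0
n=1: ⌊232/167⌋−⌊116/167⌋ = 1−0 = 1  ← one
n=2: ⌊348/167⌋−⌊232/167⌋ = 2−1 = 1  ← one
n=3: ⌊464/167⌋−⌊348/167⌋ = 2−2 = 0
n=4: ⌊580/167⌋−⌊464/167⌋ = 3−2 = 1  ← one
n=5: ⌊696/167⌋−⌊580/167⌋ = 4−3 = 1  ← one
n=6: ⌊812/167⌋−⌊696/167⌋ = 4−4 = 0
n=7: ⌊928/167⌋−⌊812/167⌋ = 5−4 = 1  ← one
n=8: ⌊1044/167⌋−⌊928/167⌋ = 6−5 = 1  ← one
positions of the first 6 ones: 1 2 4 5 7 8


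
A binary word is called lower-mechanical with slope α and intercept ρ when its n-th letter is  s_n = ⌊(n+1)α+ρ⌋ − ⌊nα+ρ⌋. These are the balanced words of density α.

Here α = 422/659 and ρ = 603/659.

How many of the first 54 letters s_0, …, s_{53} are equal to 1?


35

#1s = Σ_{n=0}^{53} s_n = Σ_{n=0}^{53} (⌊(n+1)α+ρ⌋ − ⌊nα+ρ⌋)
the sum telescopes: every ⌊nα+ρ⌋ with 0 < n < 54 appears once with + and once with −, leaving ⌊54α+ρ⌋ − ⌊0·α+ρ⌋
54α + ρ = (54·422 + 603) / 659 = 23391/659
ρ = 603/659
⌊23391/659⌋ = 35,  ⌊603/659⌋ = 0
#1s = 35 − 0 = 35


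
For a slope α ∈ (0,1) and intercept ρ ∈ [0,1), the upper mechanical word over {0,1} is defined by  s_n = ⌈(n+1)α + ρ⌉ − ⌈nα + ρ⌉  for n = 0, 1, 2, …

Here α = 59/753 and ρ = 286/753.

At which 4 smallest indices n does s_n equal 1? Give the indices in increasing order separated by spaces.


n=0: ⌈345/753⌉−⌈286/753⌉ = 1−1 = 0
n=1: ⌈404/753⌉−⌈345/753⌉ = 1−1 = 0
n=2: ⌈463/753⌉−⌈404/753⌉ = 1−1 = 0
n=3: ⌈522/753⌉−⌈463/753⌉ = 1−1 = 0
n=4: ⌈581/753⌉−⌈522/753⌉ = 1−1 = 0
n=5: ⌈640/753⌉−⌈581/753⌉ = 1−1 = 0
n=6: ⌈699/753⌉−⌈640/753⌉ = 1−1 = 0
n=7: ⌈758/753⌉−⌈699/753⌉ = 2−1 = 1  ← one
n=8: ⌈817/753⌉−⌈758/753⌉ = 2−2 = 0
n=9: ⌈876/753⌉−⌈817/753⌉ = 2−2 = 0
n=10: ⌈935/753⌉−⌈876/753⌉ = 2−2 = 0
n=11: ⌈994/753⌉−⌈935/753⌉ = 2−2 = 0
n=12: ⌈1053/753⌉−⌈994/753⌉ = 2−2 = 0
n=13: ⌈1112/753⌉−⌈1053/753⌉ = 2−2 = 0
n=14: ⌈1171/753⌉−⌈1112/753⌉ = 2−2 = 0
n=15: ⌈1230/753⌉−⌈1171/753⌉ = 2−2 = 0
n=16: ⌈1289/753⌉−⌈1230/753⌉ = 2−2 = 0
n=17: ⌈1348/753⌉−⌈1289/753⌉ = 2−2 = 0
n=18: ⌈1407/753⌉−⌈1348/753⌉ = 2−2 = 0
n=19: ⌈1466/753⌉−⌈1407/753⌉ = 2−2 = 0
n=20: ⌈1525/753⌉−⌈1466/753⌉ = 3−2 = 1  ← one
n=21: ⌈1584/753⌉−⌈1525/753⌉ = 3−3 = 0
n=22: ⌈1643/753⌉−⌈1584/753⌉ = 3−3 = 0
n=23: ⌈1702/753⌉−⌈1643/753⌉ = 3−3 = 0
n=24: ⌈1761/753⌉−⌈1702/753⌉ = 3−3 = 0
n=25: ⌈1820/753⌉−⌈1761/753⌉ = 3−3 = 0
n=26: ⌈1879/753⌉−⌈1820/753⌉ = 3−3 = 0
n=27: ⌈1938/753⌉−⌈1879/753⌉ = 3−3 = 0
n=28: ⌈1997/753⌉−⌈1938/753⌉ = 3−3 = 0
n=29: ⌈2056/753⌉−⌈1997/753⌉ = 3−3 = 0
n=30: ⌈2115/753⌉−⌈2056/753⌉ = 3−3 = 0
n=31: ⌈2174/753⌉−⌈2115/753⌉ = 3−3 = 0
n=32: ⌈2233/753⌉−⌈2174/753⌉ = 3−3 = 0
n=33: ⌈2292/753⌉−⌈2233/753⌉ = 4−3 = 1  ← one
n=34: ⌈2351/753⌉−⌈2292/753⌉ = 4−4 = 0
n=35: ⌈2410/753⌉−⌈2351/753⌉ = 4−4 = 0
n=36: ⌈2469/753⌉−⌈2410/753⌉ = 4−4 = 0
n=37: ⌈2528/753⌉−⌈2469/753⌉ = 4−4 = 0
n=38: ⌈2587/753⌉−⌈2528/753⌉ = 4−4 = 0
n=39: ⌈2646/753⌉−⌈2587/753⌉ = 4−4 = 0
n=40: ⌈2705/753⌉−⌈2646/753⌉ = 4−4 = 0
n=41: ⌈2764/753⌉−⌈2705/753⌉ = 4−4 = 0
n=42: ⌈2823/753⌉−⌈2764/753⌉ = 4−4 = 0
n=43: ⌈2882/753⌉−⌈2823/753⌉ = 4−4 = 0
n=44: ⌈2941/753⌉−⌈2882/753⌉ = 4−4 = 0
n=45: ⌈3000/753⌉−⌈2941/753⌉ = 4−4 = 0
n=46: ⌈3059/753⌉−⌈3000/753⌉ = 5−4 = 1  ← one
positions of the first 4 ones: 7 20 33 46

7 20 33 46


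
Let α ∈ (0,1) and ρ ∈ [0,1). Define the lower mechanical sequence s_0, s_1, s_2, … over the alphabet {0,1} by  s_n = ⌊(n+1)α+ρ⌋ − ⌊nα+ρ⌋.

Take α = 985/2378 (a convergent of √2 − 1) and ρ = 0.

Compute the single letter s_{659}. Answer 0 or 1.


1

(n+1)α + ρ = (660·985) / 2378 = 650100/2378
nα + ρ     = (659·985) / 2378 = 649115/2378
⌊650100/2378⌋ = 273,  ⌊649115/2378⌋ = 272
s_{659} = 273 − 272 = 1


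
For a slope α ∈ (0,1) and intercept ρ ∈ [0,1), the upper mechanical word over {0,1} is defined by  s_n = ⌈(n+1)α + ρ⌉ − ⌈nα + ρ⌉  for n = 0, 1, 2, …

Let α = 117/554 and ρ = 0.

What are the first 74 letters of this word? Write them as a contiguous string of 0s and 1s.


n=0: ⌈(1·117)/554⌉ − ⌈(0·117)/554⌉ = ⌈117/554⌉ − ⌈0/554⌉ = 1 − 0 = 1
n=1: ⌈(2·117)/554⌉ − ⌈(1·117)/554⌉ = ⌈234/554⌉ − ⌈117/554⌉ = 1 − 1 = 0
n=2: ⌈(3·117)/554⌉ − ⌈(2·117)/554⌉ = ⌈351/554⌉ − ⌈234/554⌉ = 1 − 1 = 0
n=3: ⌈(4·117)/554⌉ − ⌈(3·117)/554⌉ = ⌈468/554⌉ − ⌈351/554⌉ = 1 − 1 = 0
n=4: ⌈(5·117)/554⌉ − ⌈(4·117)/554⌉ = ⌈585/554⌉ − ⌈468/554⌉ = 2 − 1 = 1
n=5: ⌈(6·117)/554⌉ − ⌈(5·117)/554⌉ = ⌈702/554⌉ − ⌈585/554⌉ = 2 − 2 = 0
n=6: ⌈(7·117)/554⌉ − ⌈(6·117)/554⌉ = ⌈819/554⌉ − ⌈702/554⌉ = 2 − 2 = 0
n=7: ⌈(8·117)/554⌉ − ⌈(7·117)/554⌉ = ⌈936/554⌉ − ⌈819/554⌉ = 2 − 2 = 0
n=8: ⌈(9·117)/554⌉ − ⌈(8·117)/554⌉ = ⌈1053/554⌉ − ⌈936/554⌉ = 2 − 2 = 0
n=9: ⌈(10·117)/554⌉ − ⌈(9·117)/554⌉ = ⌈1170/554⌉ − ⌈1053/554⌉ = 3 − 2 = 1
n=10: ⌈(11·117)/554⌉ − ⌈(10·117)/554⌉ = ⌈1287/554⌉ − ⌈1170/554⌉ = 3 − 3 = 0
n=11: ⌈(12·117)/554⌉ − ⌈(11·117)/554⌉ = ⌈1404/554⌉ − ⌈1287/554⌉ = 3 − 3 = 0
n=12: ⌈(13·117)/554⌉ − ⌈(12·117)/554⌉ = ⌈1521/554⌉ − ⌈1404/554⌉ = 3 − 3 = 0
n=13: ⌈(14·117)/554⌉ − ⌈(13·117)/554⌉ = ⌈1638/554⌉ − ⌈1521/554⌉ = 3 − 3 = 0
n=14: ⌈(15·117)/554⌉ − ⌈(14·117)/554⌉ = ⌈1755/554⌉ − ⌈1638/554⌉ = 4 − 3 = 1
n=15: ⌈(16·117)/554⌉ − ⌈(15·117)/554⌉ = ⌈1872/554⌉ − ⌈1755/554⌉ = 4 − 4 = 0
n=16: ⌈(17·117)/554⌉ − ⌈(16·117)/554⌉ = ⌈1989/554⌉ − ⌈1872/554⌉ = 4 − 4 = 0
n=17: ⌈(18·117)/554⌉ − ⌈(17·117)/554⌉ = ⌈2106/554⌉ − ⌈1989/554⌉ = 4 − 4 = 0
n=18: ⌈(19·117)/554⌉ − ⌈(18·117)/554⌉ = ⌈2223/554⌉ − ⌈2106/554⌉ = 5 − 4 = 1
n=19: ⌈(20·117)/554⌉ − ⌈(19·117)/554⌉ = ⌈2340/554⌉ − ⌈2223/554⌉ = 5 − 5 = 0
n=20: ⌈(21·117)/554⌉ − ⌈(20·117)/554⌉ = ⌈2457/554⌉ − ⌈2340/554⌉ = 5 − 5 = 0
n=21: ⌈(22·117)/554⌉ − ⌈(21·117)/554⌉ = ⌈2574/554⌉ − ⌈2457/554⌉ = 5 − 5 = 0
n=22: ⌈(23·117)/554⌉ − ⌈(22·117)/554⌉ = ⌈2691/554⌉ − ⌈2574/554⌉ = 5 − 5 = 0
n=23: ⌈(24·117)/554⌉ − ⌈(23·117)/554⌉ = ⌈2808/554⌉ − ⌈2691/554⌉ = 6 − 5 = 1
n=24: ⌈(25·117)/554⌉ − ⌈(24·117)/554⌉ = ⌈2925/554⌉ − ⌈2808/554⌉ = 6 − 6 = 0
n=25: ⌈(26·117)/554⌉ − ⌈(25·117)/554⌉ = ⌈3042/554⌉ − ⌈2925/554⌉ = 6 − 6 = 0
n=26: ⌈(27·117)/554⌉ − ⌈(26·117)/554⌉ = ⌈3159/554⌉ − ⌈3042/554⌉ = 6 − 6 = 0
n=27: ⌈(28·117)/554⌉ − ⌈(27·117)/554⌉ = ⌈3276/554⌉ − ⌈3159/554⌉ = 6 − 6 = 0
n=28: ⌈(29·117)/554⌉ − ⌈(28·117)/554⌉ = ⌈3393/554⌉ − ⌈3276/554⌉ = 7 − 6 = 1
n=29: ⌈(30·117)/554⌉ − ⌈(29·117)/554⌉ = ⌈3510/554⌉ − ⌈3393/554⌉ = 7 − 7 = 0
n=30: ⌈(31·117)/554⌉ − ⌈(30·117)/554⌉ = ⌈3627/554⌉ − ⌈3510/554⌉ = 7 − 7 = 0
n=31: ⌈(32·117)/554⌉ − ⌈(31·117)/554⌉ = ⌈3744/554⌉ − ⌈3627/554⌉ = 7 − 7 = 0
n=32: ⌈(33·117)/554⌉ − ⌈(32·117)/554⌉ = ⌈3861/554⌉ − ⌈3744/554⌉ = 7 − 7 = 0
n=33: ⌈(34·117)/554⌉ − ⌈(33·117)/554⌉ = ⌈3978/554⌉ − ⌈3861/554⌉ = 8 − 7 = 1
n=34: ⌈(35·117)/554⌉ − ⌈(34·117)/554⌉ = ⌈4095/554⌉ − ⌈3978/554⌉ = 8 − 8 = 0
n=35: ⌈(36·117)/554⌉ − ⌈(35·117)/554⌉ = ⌈4212/554⌉ − ⌈4095/554⌉ = 8 − 8 = 0
n=36: ⌈(37·117)/554⌉ − ⌈(36·117)/554⌉ = ⌈4329/554⌉ − ⌈4212/554⌉ = 8 − 8 = 0
n=37: ⌈(38·117)/554⌉ − ⌈(37·117)/554⌉ = ⌈4446/554⌉ − ⌈4329/554⌉ = 9 − 8 = 1
n=38: ⌈(39·117)/554⌉ − ⌈(38·117)/554⌉ = ⌈4563/554⌉ − ⌈4446/554⌉ = 9 − 9 = 0
n=39: ⌈(40·117)/554⌉ − ⌈(39·117)/554⌉ = ⌈4680/554⌉ − ⌈4563/554⌉ = 9 − 9 = 0
n=40: ⌈(41·117)/554⌉ − ⌈(40·117)/554⌉ = ⌈4797/554⌉ − ⌈4680/554⌉ = 9 − 9 = 0
n=41: ⌈(42·117)/554⌉ − ⌈(41·117)/554⌉ = ⌈4914/554⌉ − ⌈4797/554⌉ = 9 − 9 = 0
n=42: ⌈(43·117)/554⌉ − ⌈(42·117)/554⌉ = ⌈5031/554⌉ − ⌈4914/554⌉ = 10 − 9 = 1
n=43: ⌈(44·117)/554⌉ − ⌈(43·117)/554⌉ = ⌈5148/554⌉ − ⌈5031/554⌉ = 10 − 10 = 0
n=44: ⌈(45·117)/554⌉ − ⌈(44·117)/554⌉ = ⌈5265/554⌉ − ⌈5148/554⌉ = 10 − 10 = 0
n=45: ⌈(46·117)/554⌉ − ⌈(45·117)/554⌉ = ⌈5382/554⌉ − ⌈5265/554⌉ = 10 − 10 = 0
n=46: ⌈(47·117)/554⌉ − ⌈(46·117)/554⌉ = ⌈5499/554⌉ − ⌈5382/554⌉ = 10 − 10 = 0
n=47: ⌈(48·117)/554⌉ − ⌈(47·117)/554⌉ = ⌈5616/554⌉ − ⌈5499/554⌉ = 11 − 10 = 1
n=48: ⌈(49·117)/554⌉ − ⌈(48·117)/554⌉ = ⌈5733/554⌉ − ⌈5616/554⌉ = 11 − 11 = 0
n=49: ⌈(50·117)/554⌉ − ⌈(49·117)/554⌉ = ⌈5850/554⌉ − ⌈5733/554⌉ = 11 − 11 = 0
n=50: ⌈(51·117)/554⌉ − ⌈(50·117)/554⌉ = ⌈5967/554⌉ − ⌈5850/554⌉ = 11 − 11 = 0
n=51: ⌈(52·117)/554⌉ − ⌈(51·117)/554⌉ = ⌈6084/554⌉ − ⌈5967/554⌉ = 11 − 11 = 0
n=52: ⌈(53·117)/554⌉ − ⌈(52·117)/554⌉ = ⌈6201/554⌉ − ⌈6084/554⌉ = 12 − 11 = 1
n=53: ⌈(54·117)/554⌉ − ⌈(53·117)/554⌉ = ⌈6318/554⌉ − ⌈6201/554⌉ = 12 − 12 = 0
n=54: ⌈(55·117)/554⌉ − ⌈(54·117)/554⌉ = ⌈6435/554⌉ − ⌈6318/554⌉ = 12 − 12 = 0
n=55: ⌈(56·117)/554⌉ − ⌈(55·117)/554⌉ = ⌈6552/554⌉ − ⌈6435/554⌉ = 12 − 12 = 0
n=56: ⌈(57·117)/554⌉ − ⌈(56·117)/554⌉ = ⌈6669/554⌉ − ⌈6552/554⌉ = 13 − 12 = 1
n=57: ⌈(58·117)/554⌉ − ⌈(57·117)/554⌉ = ⌈6786/554⌉ − ⌈6669/554⌉ = 13 − 13 = 0
n=58: ⌈(59·117)/554⌉ − ⌈(58·117)/554⌉ = ⌈6903/554⌉ − ⌈6786/554⌉ = 13 − 13 = 0
n=59: ⌈(60·117)/554⌉ − ⌈(59·117)/554⌉ = ⌈7020/554⌉ − ⌈6903/554⌉ = 13 − 13 = 0
n=60: ⌈(61·117)/554⌉ − ⌈(60·117)/554⌉ = ⌈7137/554⌉ − ⌈7020/554⌉ = 13 − 13 = 0
n=61: ⌈(62·117)/554⌉ − ⌈(61·117)/554⌉ = ⌈7254/554⌉ − ⌈7137/554⌉ = 14 − 13 = 1
n=62: ⌈(63·117)/554⌉ − ⌈(62·117)/554⌉ = ⌈7371/554⌉ − ⌈7254/554⌉ = 14 − 14 = 0
n=63: ⌈(64·117)/554⌉ − ⌈(63·117)/554⌉ = ⌈7488/554⌉ − ⌈7371/554⌉ = 14 − 14 = 0
n=64: ⌈(65·117)/554⌉ − ⌈(64·117)/554⌉ = ⌈7605/554⌉ − ⌈7488/554⌉ = 14 − 14 = 0
n=65: ⌈(66·117)/554⌉ − ⌈(65·117)/554⌉ = ⌈7722/554⌉ − ⌈7605/554⌉ = 14 − 14 = 0
n=66: ⌈(67·117)/554⌉ − ⌈(66·117)/554⌉ = ⌈7839/554⌉ − ⌈7722/554⌉ = 15 − 14 = 1
n=67: ⌈(68·117)/554⌉ − ⌈(67·117)/554⌉ = ⌈7956/554⌉ − ⌈7839/554⌉ = 15 − 15 = 0
n=68: ⌈(69·117)/554⌉ − ⌈(68·117)/554⌉ = ⌈8073/554⌉ − ⌈7956/554⌉ = 15 − 15 = 0
n=69: ⌈(70·117)/554⌉ − ⌈(69·117)/554⌉ = ⌈8190/554⌉ − ⌈8073/554⌉ = 15 − 15 = 0
n=70: ⌈(71·117)/554⌉ − ⌈(70·117)/554⌉ = ⌈8307/554⌉ − ⌈8190/554⌉ = 15 − 15 = 0
n=71: ⌈(72·117)/554⌉ − ⌈(71·117)/554⌉ = ⌈8424/554⌉ − ⌈8307/554⌉ = 16 − 15 = 1
n=72: ⌈(73·117)/554⌉ − ⌈(72·117)/554⌉ = ⌈8541/554⌉ − ⌈8424/554⌉ = 16 − 16 = 0
n=73: ⌈(74·117)/554⌉ − ⌈(73·117)/554⌉ = ⌈8658/554⌉ − ⌈8541/554⌉ = 16 − 16 = 0

10001000010000100010000100001000010001000010000100001000100001000010000100


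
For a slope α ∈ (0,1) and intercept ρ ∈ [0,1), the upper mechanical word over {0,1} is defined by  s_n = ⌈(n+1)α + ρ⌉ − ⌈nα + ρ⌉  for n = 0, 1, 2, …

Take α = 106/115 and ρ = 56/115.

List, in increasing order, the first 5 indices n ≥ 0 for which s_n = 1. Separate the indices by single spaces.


n=0: ⌈162/115⌉−⌈56/115⌉ = 2−1 = 1  ← one
n=1: ⌈268/115⌉−⌈162/115⌉ = 3−2 = 1  ← one
n=2: ⌈374/115⌉−⌈268/115⌉ = 4−3 = 1  ← one
n=3: ⌈480/115⌉−⌈374/115⌉ = 5−4 = 1  ← one
n=4: ⌈586/115⌉−⌈480/115⌉ = 6−5 = 1  ← one
positions of the first 5 ones: 0 1 2 3 4

0 1 2 3 4


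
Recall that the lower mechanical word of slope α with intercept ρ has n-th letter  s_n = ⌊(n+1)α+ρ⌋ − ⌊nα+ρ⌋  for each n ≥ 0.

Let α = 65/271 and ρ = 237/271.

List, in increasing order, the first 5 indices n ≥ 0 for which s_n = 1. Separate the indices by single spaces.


n=0: ⌊302/271⌋−⌊237/271⌋ = 1−0 = 1  ← one
n=1: ⌊367/271⌋−⌊302/271⌋ = 1−1 = 0
n=2: ⌊432/271⌋−⌊367/271⌋ = 1−1 = 0
n=3: ⌊497/271⌋−⌊432/271⌋ = 1−1 = 0
n=4: ⌊562/271⌋−⌊497/271⌋ = 2−1 = 1  ← one
n=5: ⌊627/271⌋−⌊562/271⌋ = 2−2 = 0
n=6: ⌊692/271⌋−⌊627/271⌋ = 2−2 = 0
n=7: ⌊757/271⌋−⌊692/271⌋ = 2−2 = 0
n=8: ⌊822/271⌋−⌊757/271⌋ = 3−2 = 1  ← one
n=9: ⌊887/271⌋−⌊822/271⌋ = 3−3 = 0
n=10: ⌊952/271⌋−⌊887/271⌋ = 3−3 = 0
n=11: ⌊1017/271⌋−⌊952/271⌋ = 3−3 = 0
n=12: ⌊1082/271⌋−⌊1017/271⌋ = 3−3 = 0
n=13: ⌊1147/271⌋−⌊1082/271⌋ = 4−3 = 1  ← one
n=14: ⌊1212/271⌋−⌊1147/271⌋ = 4−4 = 0
n=15: ⌊1277/271⌋−⌊1212/271⌋ = 4−4 = 0
n=16: ⌊1342/271⌋−⌊1277/271⌋ = 4−4 = 0
n=17: ⌊1407/271⌋−⌊1342/271⌋ = 5−4 = 1  ← one
positions of the first 5 ones: 0 4 8 13 17

0 4 8 13 17


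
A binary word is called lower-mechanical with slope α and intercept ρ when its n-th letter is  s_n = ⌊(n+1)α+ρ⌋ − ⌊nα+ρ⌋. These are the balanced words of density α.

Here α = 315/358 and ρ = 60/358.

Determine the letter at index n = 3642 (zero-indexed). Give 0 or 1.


(n+1)α + ρ = (3643·315 + 60) / 358 = 1147605/358
nα + ρ     = (3642·315 + 60) / 358 = 1147290/358
⌊1147605/358⌋ = 3205,  ⌊1147290/358⌋ = 3204
s_{3642} = 3205 − 3204 = 1

1


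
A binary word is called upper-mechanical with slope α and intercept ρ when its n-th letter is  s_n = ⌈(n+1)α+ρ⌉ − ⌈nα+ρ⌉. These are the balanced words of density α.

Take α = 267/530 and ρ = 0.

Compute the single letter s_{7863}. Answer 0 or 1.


0

(n+1)α + ρ = (7864·267) / 530 = 2099688/530
nα + ρ     = (7863·267) / 530 = 2099421/530
⌈2099688/530⌉ = 3962,  ⌈2099421/530⌉ = 3962
s_{7863} = 3962 − 3962 = 0


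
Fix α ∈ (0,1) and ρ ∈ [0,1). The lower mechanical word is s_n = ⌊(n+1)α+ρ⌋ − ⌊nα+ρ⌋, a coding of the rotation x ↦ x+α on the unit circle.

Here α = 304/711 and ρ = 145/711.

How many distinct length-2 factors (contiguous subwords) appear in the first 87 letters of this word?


t_n = ⌊(n·304+145)/711⌋ for n = 0 … 87:
  n=0…9: ⌊145/711⌋=0 ⌊449/711⌋=0 ⌊753/711⌋=1 ⌊1057/711⌋=1 ⌊1361/711⌋=1 ⌊1665/711⌋=2 ⌊1969/711⌋=2 ⌊2273/711⌋=3 ⌊2577/711⌋=3 ⌊2881/711⌋=4
  n=10…19: ⌊3185/711⌋=4 ⌊3489/711⌋=4 ⌊3793/711⌋=5 ⌊4097/711⌋=5 ⌊4401/711⌋=6 ⌊4705/711⌋=6 ⌊5009/711⌋=7 ⌊5313/711⌋=7 ⌊5617/711⌋=7 ⌊5921/711⌋=8
  n=20…29: ⌊6225/711⌋=8 ⌊6529/711⌋=9 ⌊6833/711⌋=9 ⌊7137/711⌋=10 ⌊7441/711⌋=10 ⌊7745/711⌋=10 ⌊8049/711⌋=11 ⌊8353/711⌋=11 ⌊8657/711⌋=12 ⌊8961/711⌋=12
  n=30…39: ⌊9265/711⌋=13 ⌊9569/711⌋=13 ⌊9873/711⌋=13 ⌊10177/711⌋=14 ⌊10481/711⌋=14 ⌊10785/711⌋=15 ⌊11089/711⌋=15 ⌊11393/711⌋=16 ⌊11697/711⌋=16 ⌊12001/711⌋=16
  n=40…49: ⌊12305/711⌋=17 ⌊12609/711⌋=17 ⌊12913/711⌋=18 ⌊13217/711⌋=18 ⌊13521/711⌋=19 ⌊13825/711⌋=19 ⌊14129/711⌋=19 ⌊14433/711⌋=20 ⌊14737/711⌋=20 ⌊15041/711⌋=21
  n=50…59: ⌊15345/711⌋=21 ⌊15649/711⌋=22 ⌊15953/711⌋=22 ⌊16257/711⌋=22 ⌊16561/711⌋=23 ⌊16865/711⌋=23 ⌊17169/711⌋=24 ⌊17473/711⌋=24 ⌊17777/711⌋=25 ⌊18081/711⌋=25
  n=60…69: ⌊18385/711⌋=25 ⌊18689/711⌋=26 ⌊18993/711⌋=26 ⌊19297/711⌋=27 ⌊19601/711⌋=27 ⌊19905/711⌋=27 ⌊20209/711⌋=28 ⌊20513/711⌋=28 ⌊20817/711⌋=29 ⌊21121/711⌋=29
  n=70…79: ⌊21425/711⌋=30 ⌊21729/711⌋=30 ⌊22033/711⌋=30 ⌊22337/711⌋=31 ⌊22641/711⌋=31 ⌊22945/711⌋=32 ⌊23249/711⌋=32 ⌊23553/711⌋=33 ⌊23857/711⌋=33 ⌊24161/711⌋=33
  n=80…87: ⌊24465/711⌋=34 ⌊24769/711⌋=34 ⌊25073/711⌋=35 ⌊25377/711⌋=35 ⌊25681/711⌋=36 ⌊25985/711⌋=36 ⌊26289/711⌋=36 ⌊26593/711⌋=37
s_n = t_(n+1) − t_n for n = 0 … 86 gives
prefix = 010010101001010100101010010101001010100101010010101001010100101001010100101010010101001
slide a length-2 window over [0..1] … [85..86] (86 windows); first occurrence of each distinct factor:
  [  0..  1] 01
  [  1..  2] 10
  [  2..  3] 00
  (the other 83 windows repeat one of these)
distinct factors: {00, 01, 10}
count = 3  (Sturmian bound for length 2 is 3)

3


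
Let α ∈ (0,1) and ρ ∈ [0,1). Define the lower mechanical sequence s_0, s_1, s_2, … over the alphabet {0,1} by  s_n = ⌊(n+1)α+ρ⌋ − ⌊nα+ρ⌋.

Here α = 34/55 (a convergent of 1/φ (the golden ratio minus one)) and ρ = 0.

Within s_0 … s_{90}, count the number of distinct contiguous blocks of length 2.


t_n = ⌊(n·34)/55⌋ for n = 0 … 91:
  n=0…9: ⌊0/55⌋=0 ⌊34/55⌋=0 ⌊68/55⌋=1 ⌊102/55⌋=1 ⌊136/55⌋=2 ⌊170/55⌋=3 ⌊204/55⌋=3 ⌊238/55⌋=4 ⌊272/55⌋=4 ⌊306/55⌋=5
  n=10…19: ⌊340/55⌋=6 ⌊374/55⌋=6 ⌊408/55⌋=7 ⌊442/55⌋=8 ⌊476/55⌋=8 ⌊510/55⌋=9 ⌊544/55⌋=9 ⌊578/55⌋=10 ⌊612/55⌋=11 ⌊646/55⌋=11
  n=20…29: ⌊680/55⌋=12 ⌊714/55⌋=12 ⌊748/55⌋=13 ⌊782/55⌋=14 ⌊816/55⌋=14 ⌊850/55⌋=15 ⌊884/55⌋=16 ⌊918/55⌋=16 ⌊952/55⌋=17 ⌊986/55⌋=17
  n=30…39: ⌊1020/55⌋=18 ⌊1054/55⌋=19 ⌊1088/55⌋=19 ⌊1122/55⌋=20 ⌊1156/55⌋=21 ⌊1190/55⌋=21 ⌊1224/55⌋=22 ⌊1258/55⌋=22 ⌊1292/55⌋=23 ⌊1326/55⌋=24
  n=40…49: ⌊1360/55⌋=24 ⌊1394/55⌋=25 ⌊1428/55⌋=25 ⌊1462/55⌋=26 ⌊1496/55⌋=27 ⌊1530/55⌋=27 ⌊1564/55⌋=28 ⌊1598/55⌋=29 ⌊1632/55⌋=29 ⌊1666/55⌋=30
  n=50…59: ⌊1700/55⌋=30 ⌊1734/55⌋=31 ⌊1768/55⌋=32 ⌊1802/55⌋=32 ⌊1836/55⌋=33 ⌊1870/55⌋=34 ⌊1904/55⌋=34 ⌊1938/55⌋=35 ⌊1972/55⌋=35 ⌊2006/55⌋=36
  n=60…69: ⌊2040/55⌋=37 ⌊2074/55⌋=37 ⌊2108/55⌋=38 ⌊2142/55⌋=38 ⌊2176/55⌋=39 ⌊2210/55⌋=40 ⌊2244/55⌋=40 ⌊2278/55⌋=41 ⌊2312/55⌋=42 ⌊2346/55⌋=42
  n=70…79: ⌊2380/55⌋=43 ⌊2414/55⌋=43 ⌊2448/55⌋=44 ⌊2482/55⌋=45 ⌊2516/55⌋=45 ⌊2550/55⌋=46 ⌊2584/55⌋=46 ⌊2618/55⌋=47 ⌊2652/55⌋=48 ⌊2686/55⌋=48
  n=80…89: ⌊2720/55⌋=49 ⌊2754/55⌋=50 ⌊2788/55⌋=50 ⌊2822/55⌋=51 ⌊2856/55⌋=51 ⌊2890/55⌋=52 ⌊2924/55⌋=53 ⌊2958/55⌋=53 ⌊2992/55⌋=54 ⌊3026/55⌋=55
  n=90…91: ⌊3060/55⌋=55 ⌊3094/55⌋=56
s_n = t_(n+1) − t_n for n = 0 … 90 gives
prefix = 0101101011011010110101101101011011010110101101101011011010110101101101011010110110101101101
slide a length-2 window over [0..1] … [89..90] (90 windows); first occurrence of each distinct factor:
  [  0..  1] 01
  [  1..  2] 10
  [  3..  4] 11
  (the other 87 windows repeat one of these)
distinct factors: {01, 10, 11}
count = 3  (Sturmian bound for length 2 is 3)

3


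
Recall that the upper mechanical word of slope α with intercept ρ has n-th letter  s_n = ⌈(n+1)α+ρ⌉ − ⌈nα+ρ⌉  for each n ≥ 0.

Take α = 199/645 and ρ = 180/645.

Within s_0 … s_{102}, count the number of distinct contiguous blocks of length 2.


3

t_n = ⌈(n·199+180)/645⌉ for n = 0 … 103:
  n=0…9: ⌈180/645⌉=1 ⌈379/645⌉=1 ⌈578/645⌉=1 ⌈777/645⌉=2 ⌈976/645⌉=2 ⌈1175/645⌉=2 ⌈1374/645⌉=3 ⌈1573/645⌉=3 ⌈1772/645⌉=3 ⌈1971/645⌉=4
  n=10…19: ⌈2170/645⌉=4 ⌈2369/645⌉=4 ⌈2568/645⌉=4 ⌈2767/645⌉=5 ⌈2966/645⌉=5 ⌈3165/645⌉=5 ⌈3364/645⌉=6 ⌈3563/645⌉=6 ⌈3762/645⌉=6 ⌈3961/645⌉=7
  n=20…29: ⌈4160/645⌉=7 ⌈4359/645⌉=7 ⌈4558/645⌉=8 ⌈4757/645⌉=8 ⌈4956/645⌉=8 ⌈5155/645⌉=8 ⌈5354/645⌉=9 ⌈5553/645⌉=9 ⌈5752/645⌉=9 ⌈5951/645⌉=10
  n=30…39: ⌈6150/645⌉=10 ⌈6349/645⌉=10 ⌈6548/645⌉=11 ⌈6747/645⌉=11 ⌈6946/645⌉=11 ⌈7145/645⌉=12 ⌈7344/645⌉=12 ⌈7543/645⌉=12 ⌈7742/645⌉=13 ⌈7941/645⌉=13
  n=40…49: ⌈8140/645⌉=13 ⌈8339/645⌉=13 ⌈8538/645⌉=14 ⌈8737/645⌉=14 ⌈8936/645⌉=14 ⌈9135/645⌉=15 ⌈9334/645⌉=15 ⌈9533/645⌉=15 ⌈9732/645⌉=16 ⌈9931/645⌉=16
  n=50…59: ⌈10130/645⌉=16 ⌈10329/645⌉=17 ⌈10528/645⌉=17 ⌈10727/645⌉=17 ⌈10926/645⌉=17 ⌈11125/645⌉=18 ⌈11324/645⌉=18 ⌈11523/645⌉=18 ⌈11722/645⌉=19 ⌈11921/645⌉=19
  n=60…69: ⌈12120/645⌉=19 ⌈12319/645⌉=20 ⌈12518/645⌉=20 ⌈12717/645⌉=20 ⌈12916/645⌉=21 ⌈13115/645⌉=21 ⌈13314/645⌉=21 ⌈13513/645⌉=21 ⌈13712/645⌉=22 ⌈13911/645⌉=22
  n=70…79: ⌈14110/645⌉=22 ⌈14309/645⌉=23 ⌈14508/645⌉=23 ⌈14707/645⌉=23 ⌈14906/645⌉=24 ⌈15105/645⌉=24 ⌈15304/645⌉=24 ⌈15503/645⌉=25 ⌈15702/645⌉=25 ⌈15901/645⌉=25
  n=80…89: ⌈16100/645⌉=25 ⌈16299/645⌉=26 ⌈16498/645⌉=26 ⌈16697/645⌉=26 ⌈16896/645⌉=27 ⌈17095/645⌉=27 ⌈17294/645⌉=27 ⌈17493/645⌉=28 ⌈17692/645⌉=28 ⌈17891/645⌉=28
  n=90…99: ⌈18090/645⌉=29 ⌈18289/645⌉=29 ⌈18488/645⌉=29 ⌈18687/645⌉=29 ⌈18886/645⌉=30 ⌈19085/645⌉=30 ⌈19284/645⌉=30 ⌈19483/645⌉=31 ⌈19682/645⌉=31 ⌈19881/645⌉=31
  n=100…103: ⌈20080/645⌉=32 ⌈20279/645⌉=32 ⌈20478/645⌉=32 ⌈20677/645⌉=33
s_n = t_(n+1) − t_n for n = 0 … 102 gives
prefix = 0010010010001001001001000100100100100100010010010010001001001001000100100100100010010010010001001001001
slide a length-2 window over [0..1] … [101..102] (102 windows); first occurrence of each distinct factor:
  [  0..  1] 00
  [  1..  2] 01
  [  2..  3] 10
  (the other 99 windows repeat one of these)
distinct factors: {00, 01, 10}
count = 3  (Sturmian bound for length 2 is 3)


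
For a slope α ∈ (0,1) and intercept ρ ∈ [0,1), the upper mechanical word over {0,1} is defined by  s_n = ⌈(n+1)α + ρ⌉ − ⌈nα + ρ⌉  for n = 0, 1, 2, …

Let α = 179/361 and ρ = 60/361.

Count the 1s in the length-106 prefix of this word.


#1s = Σ_{n=0}^{105} s_n = Σ_{n=0}^{105} (⌈(n+1)α+ρ⌉ − ⌈nα+ρ⌉)
the sum telescopes: every ⌈nα+ρ⌉ with 0 < n < 106 appears once with + and once with −, leaving ⌈106α+ρ⌉ − ⌈0·α+ρ⌉
106α + ρ = (106·179 + 60) / 361 = 19034/361
ρ = 60/361
⌈19034/361⌉ = 53,  ⌈60/361⌉ = 1
#1s = 53 − 1 = 52

52


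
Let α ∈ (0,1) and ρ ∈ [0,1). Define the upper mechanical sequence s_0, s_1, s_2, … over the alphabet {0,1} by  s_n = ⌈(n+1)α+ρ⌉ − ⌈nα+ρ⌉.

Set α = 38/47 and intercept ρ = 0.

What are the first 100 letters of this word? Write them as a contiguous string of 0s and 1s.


n=0: ⌈(1·38)/47⌉ − ⌈(0·38)/47⌉ = ⌈38/47⌉ − ⌈0/47⌉ = 1 − 0 = 1
n=1: ⌈(2·38)/47⌉ − ⌈(1·38)/47⌉ = ⌈76/47⌉ − ⌈38/47⌉ = 2 − 1 = 1
n=2: ⌈(3·38)/47⌉ − ⌈(2·38)/47⌉ = ⌈114/47⌉ − ⌈76/47⌉ = 3 − 2 = 1
n=3: ⌈(4·38)/47⌉ − ⌈(3·38)/47⌉ = ⌈152/47⌉ − ⌈114/47⌉ = 4 − 3 = 1
n=4: ⌈(5·38)/47⌉ − ⌈(4·38)/47⌉ = ⌈190/47⌉ − ⌈152/47⌉ = 5 − 4 = 1
n=5: ⌈(6·38)/47⌉ − ⌈(5·38)/47⌉ = ⌈228/47⌉ − ⌈190/47⌉ = 5 − 5 = 0
n=6: ⌈(7·38)/47⌉ − ⌈(6·38)/47⌉ = ⌈266/47⌉ − ⌈228/47⌉ = 6 − 5 = 1
n=7: ⌈(8·38)/47⌉ − ⌈(7·38)/47⌉ = ⌈304/47⌉ − ⌈266/47⌉ = 7 − 6 = 1
n=8: ⌈(9·38)/47⌉ − ⌈(8·38)/47⌉ = ⌈342/47⌉ − ⌈304/47⌉ = 8 − 7 = 1
n=9: ⌈(10·38)/47⌉ − ⌈(9·38)/47⌉ = ⌈380/47⌉ − ⌈342/47⌉ = 9 − 8 = 1
n=10: ⌈(11·38)/47⌉ − ⌈(10·38)/47⌉ = ⌈418/47⌉ − ⌈380/47⌉ = 9 − 9 = 0
n=11: ⌈(12·38)/47⌉ − ⌈(11·38)/47⌉ = ⌈456/47⌉ − ⌈418/47⌉ = 10 − 9 = 1
n=12: ⌈(13·38)/47⌉ − ⌈(12·38)/47⌉ = ⌈494/47⌉ − ⌈456/47⌉ = 11 − 10 = 1
n=13: ⌈(14·38)/47⌉ − ⌈(13·38)/47⌉ = ⌈532/47⌉ − ⌈494/47⌉ = 12 − 11 = 1
n=14: ⌈(15·38)/47⌉ − ⌈(14·38)/47⌉ = ⌈570/47⌉ − ⌈532/47⌉ = 13 − 12 = 1
n=15: ⌈(16·38)/47⌉ − ⌈(15·38)/47⌉ = ⌈608/47⌉ − ⌈570/47⌉ = 13 − 13 = 0
n=16: ⌈(17·38)/47⌉ − ⌈(16·38)/47⌉ = ⌈646/47⌉ − ⌈608/47⌉ = 14 − 13 = 1
n=17: ⌈(18·38)/47⌉ − ⌈(17·38)/47⌉ = ⌈684/47⌉ − ⌈646/47⌉ = 15 − 14 = 1
n=18: ⌈(19·38)/47⌉ − ⌈(18·38)/47⌉ = ⌈722/47⌉ − ⌈684/47⌉ = 16 − 15 = 1
n=19: ⌈(20·38)/47⌉ − ⌈(19·38)/47⌉ = ⌈760/47⌉ − ⌈722/47⌉ = 17 − 16 = 1
n=20: ⌈(21·38)/47⌉ − ⌈(20·38)/47⌉ = ⌈798/47⌉ − ⌈760/47⌉ = 17 − 17 = 0
n=21: ⌈(22·38)/47⌉ − ⌈(21·38)/47⌉ = ⌈836/47⌉ − ⌈798/47⌉ = 18 − 17 = 1
n=22: ⌈(23·38)/47⌉ − ⌈(22·38)/47⌉ = ⌈874/47⌉ − ⌈836/47⌉ = 19 − 18 = 1
n=23: ⌈(24·38)/47⌉ − ⌈(23·38)/47⌉ = ⌈912/47⌉ − ⌈874/47⌉ = 20 − 19 = 1
n=24: ⌈(25·38)/47⌉ − ⌈(24·38)/47⌉ = ⌈950/47⌉ − ⌈912/47⌉ = 21 − 20 = 1
n=25: ⌈(26·38)/47⌉ − ⌈(25·38)/47⌉ = ⌈988/47⌉ − ⌈950/47⌉ = 22 − 21 = 1
n=26: ⌈(27·38)/47⌉ − ⌈(26·38)/47⌉ = ⌈1026/47⌉ − ⌈988/47⌉ = 22 − 22 = 0
n=27: ⌈(28·38)/47⌉ − ⌈(27·38)/47⌉ = ⌈1064/47⌉ − ⌈1026/47⌉ = 23 − 22 = 1
n=28: ⌈(29·38)/47⌉ − ⌈(28·38)/47⌉ = ⌈1102/47⌉ − ⌈1064/47⌉ = 24 − 23 = 1
n=29: ⌈(30·38)/47⌉ − ⌈(29·38)/47⌉ = ⌈1140/47⌉ − ⌈1102/47⌉ = 25 − 24 = 1
n=30: ⌈(31·38)/47⌉ − ⌈(30·38)/47⌉ = ⌈1178/47⌉ − ⌈1140/47⌉ = 26 − 25 = 1
n=31: ⌈(32·38)/47⌉ − ⌈(31·38)/47⌉ = ⌈1216/47⌉ − ⌈1178/47⌉ = 26 − 26 = 0
n=32: ⌈(33·38)/47⌉ − ⌈(32·38)/47⌉ = ⌈1254/47⌉ − ⌈1216/47⌉ = 27 − 26 = 1
n=33: ⌈(34·38)/47⌉ − ⌈(33·38)/47⌉ = ⌈1292/47⌉ − ⌈1254/47⌉ = 28 − 27 = 1
n=34: ⌈(35·38)/47⌉ − ⌈(34·38)/47⌉ = ⌈1330/47⌉ − ⌈1292/47⌉ = 29 − 28 = 1
n=35: ⌈(36·38)/47⌉ − ⌈(35·38)/47⌉ = ⌈1368/47⌉ − ⌈1330/47⌉ = 30 − 29 = 1
n=36: ⌈(37·38)/47⌉ − ⌈(36·38)/47⌉ = ⌈1406/47⌉ − ⌈1368/47⌉ = 30 − 30 = 0
n=37: ⌈(38·38)/47⌉ − ⌈(37·38)/47⌉ = ⌈1444/47⌉ − ⌈1406/47⌉ = 31 − 30 = 1
n=38: ⌈(39·38)/47⌉ − ⌈(38·38)/47⌉ = ⌈1482/47⌉ − ⌈1444/47⌉ = 32 − 31 = 1
n=39: ⌈(40·38)/47⌉ − ⌈(39·38)/47⌉ = ⌈1520/47⌉ − ⌈1482/47⌉ = 33 − 32 = 1
n=40: ⌈(41·38)/47⌉ − ⌈(40·38)/47⌉ = ⌈1558/47⌉ − ⌈1520/47⌉ = 34 − 33 = 1
n=41: ⌈(42·38)/47⌉ − ⌈(41·38)/47⌉ = ⌈1596/47⌉ − ⌈1558/47⌉ = 34 − 34 = 0
n=42: ⌈(43·38)/47⌉ − ⌈(42·38)/47⌉ = ⌈1634/47⌉ − ⌈1596/47⌉ = 35 − 34 = 1
n=43: ⌈(44·38)/47⌉ − ⌈(43·38)/47⌉ = ⌈1672/47⌉ − ⌈1634/47⌉ = 36 − 35 = 1
n=44: ⌈(45·38)/47⌉ − ⌈(44·38)/47⌉ = ⌈1710/47⌉ − ⌈1672/47⌉ = 37 − 36 = 1
n=45: ⌈(46·38)/47⌉ − ⌈(45·38)/47⌉ = ⌈1748/47⌉ − ⌈1710/47⌉ = 38 − 37 = 1
n=46: ⌈(47·38)/47⌉ − ⌈(46·38)/47⌉ = ⌈1786/47⌉ − ⌈1748/47⌉ = 38 − 38 = 0
n=47: ⌈(48·38)/47⌉ − ⌈(47·38)/47⌉ = ⌈1824/47⌉ − ⌈1786/47⌉ = 39 − 38 = 1
n=48: ⌈(49·38)/47⌉ − ⌈(48·38)/47⌉ = ⌈1862/47⌉ − ⌈1824/47⌉ = 40 − 39 = 1
n=49: ⌈(50·38)/47⌉ − ⌈(49·38)/47⌉ = ⌈1900/47⌉ − ⌈1862/47⌉ = 41 − 40 = 1
n=50: ⌈(51·38)/47⌉ − ⌈(50·38)/47⌉ = ⌈1938/47⌉ − ⌈1900/47⌉ = 42 − 41 = 1
n=51: ⌈(52·38)/47⌉ − ⌈(51·38)/47⌉ = ⌈1976/47⌉ − ⌈1938/47⌉ = 43 − 42 = 1
n=52: ⌈(53·38)/47⌉ − ⌈(52·38)/47⌉ = ⌈2014/47⌉ − ⌈1976/47⌉ = 43 − 43 = 0
n=53: ⌈(54·38)/47⌉ − ⌈(53·38)/47⌉ = ⌈2052/47⌉ − ⌈2014/47⌉ = 44 − 43 = 1
n=54: ⌈(55·38)/47⌉ − ⌈(54·38)/47⌉ = ⌈2090/47⌉ − ⌈2052/47⌉ = 45 − 44 = 1
n=55: ⌈(56·38)/47⌉ − ⌈(55·38)/47⌉ = ⌈2128/47⌉ − ⌈2090/47⌉ = 46 − 45 = 1
n=56: ⌈(57·38)/47⌉ − ⌈(56·38)/47⌉ = ⌈2166/47⌉ − ⌈2128/47⌉ = 47 − 46 = 1
n=57: ⌈(58·38)/47⌉ − ⌈(57·38)/47⌉ = ⌈2204/47⌉ − ⌈2166/47⌉ = 47 − 47 = 0
n=58: ⌈(59·38)/47⌉ − ⌈(58·38)/47⌉ = ⌈2242/47⌉ − ⌈2204/47⌉ = 48 − 47 = 1
n=59: ⌈(60·38)/47⌉ − ⌈(59·38)/47⌉ = ⌈2280/47⌉ − ⌈2242/47⌉ = 49 − 48 = 1
n=60: ⌈(61·38)/47⌉ − ⌈(60·38)/47⌉ = ⌈2318/47⌉ − ⌈2280/47⌉ = 50 − 49 = 1
n=61: ⌈(62·38)/47⌉ − ⌈(61·38)/47⌉ = ⌈2356/47⌉ − ⌈2318/47⌉ = 51 − 50 = 1
n=62: ⌈(63·38)/47⌉ − ⌈(62·38)/47⌉ = ⌈2394/47⌉ − ⌈2356/47⌉ = 51 − 51 = 0
n=63: ⌈(64·38)/47⌉ − ⌈(63·38)/47⌉ = ⌈2432/47⌉ − ⌈2394/47⌉ = 52 − 51 = 1
n=64: ⌈(65·38)/47⌉ − ⌈(64·38)/47⌉ = ⌈2470/47⌉ − ⌈2432/47⌉ = 53 − 52 = 1
n=65: ⌈(66·38)/47⌉ − ⌈(65·38)/47⌉ = ⌈2508/47⌉ − ⌈2470/47⌉ = 54 − 53 = 1
n=66: ⌈(67·38)/47⌉ − ⌈(66·38)/47⌉ = ⌈2546/47⌉ − ⌈2508/47⌉ = 55 − 54 = 1
n=67: ⌈(68·38)/47⌉ − ⌈(67·38)/47⌉ = ⌈2584/47⌉ − ⌈2546/47⌉ = 55 − 55 = 0
n=68: ⌈(69·38)/47⌉ − ⌈(68·38)/47⌉ = ⌈2622/47⌉ − ⌈2584/47⌉ = 56 − 55 = 1
n=69: ⌈(70·38)/47⌉ − ⌈(69·38)/47⌉ = ⌈2660/47⌉ − ⌈2622/47⌉ = 57 − 56 = 1
n=70: ⌈(71·38)/47⌉ − ⌈(70·38)/47⌉ = ⌈2698/47⌉ − ⌈2660/47⌉ = 58 − 57 = 1
n=71: ⌈(72·38)/47⌉ − ⌈(71·38)/47⌉ = ⌈2736/47⌉ − ⌈2698/47⌉ = 59 − 58 = 1
n=72: ⌈(73·38)/47⌉ − ⌈(72·38)/47⌉ = ⌈2774/47⌉ − ⌈2736/47⌉ = 60 − 59 = 1
n=73: ⌈(74·38)/47⌉ − ⌈(73·38)/47⌉ = ⌈2812/47⌉ − ⌈2774/47⌉ = 60 − 60 = 0
n=74: ⌈(75·38)/47⌉ − ⌈(74·38)/47⌉ = ⌈2850/47⌉ − ⌈2812/47⌉ = 61 − 60 = 1
n=75: ⌈(76·38)/47⌉ − ⌈(75·38)/47⌉ = ⌈2888/47⌉ − ⌈2850/47⌉ = 62 − 61 = 1
n=76: ⌈(77·38)/47⌉ − ⌈(76·38)/47⌉ = ⌈2926/47⌉ − ⌈2888/47⌉ = 63 − 62 = 1
n=77: ⌈(78·38)/47⌉ − ⌈(77·38)/47⌉ = ⌈2964/47⌉ − ⌈2926/47⌉ = 64 − 63 = 1
n=78: ⌈(79·38)/47⌉ − ⌈(78·38)/47⌉ = ⌈3002/47⌉ − ⌈2964/47⌉ = 64 − 64 = 0
n=79: ⌈(80·38)/47⌉ − ⌈(79·38)/47⌉ = ⌈3040/47⌉ − ⌈3002/47⌉ = 65 − 64 = 1
n=80: ⌈(81·38)/47⌉ − ⌈(80·38)/47⌉ = ⌈3078/47⌉ − ⌈3040/47⌉ = 66 − 65 = 1
n=81: ⌈(82·38)/47⌉ − ⌈(81·38)/47⌉ = ⌈3116/47⌉ − ⌈3078/47⌉ = 67 − 66 = 1
n=82: ⌈(83·38)/47⌉ − ⌈(82·38)/47⌉ = ⌈3154/47⌉ − ⌈3116/47⌉ = 68 − 67 = 1
n=83: ⌈(84·38)/47⌉ − ⌈(83·38)/47⌉ = ⌈3192/47⌉ − ⌈3154/47⌉ = 68 − 68 = 0
n=84: ⌈(85·38)/47⌉ − ⌈(84·38)/47⌉ = ⌈3230/47⌉ − ⌈3192/47⌉ = 69 − 68 = 1
n=85: ⌈(86·38)/47⌉ − ⌈(85·38)/47⌉ = ⌈3268/47⌉ − ⌈3230/47⌉ = 70 − 69 = 1
n=86: ⌈(87·38)/47⌉ − ⌈(86·38)/47⌉ = ⌈3306/47⌉ − ⌈3268/47⌉ = 71 − 70 = 1
n=87: ⌈(88·38)/47⌉ − ⌈(87·38)/47⌉ = ⌈3344/47⌉ − ⌈3306/47⌉ = 72 − 71 = 1
n=88: ⌈(89·38)/47⌉ − ⌈(88·38)/47⌉ = ⌈3382/47⌉ − ⌈3344/47⌉ = 72 − 72 = 0
n=89: ⌈(90·38)/47⌉ − ⌈(89·38)/47⌉ = ⌈3420/47⌉ − ⌈3382/47⌉ = 73 − 72 = 1
n=90: ⌈(91·38)/47⌉ − ⌈(90·38)/47⌉ = ⌈3458/47⌉ − ⌈3420/47⌉ = 74 − 73 = 1
n=91: ⌈(92·38)/47⌉ − ⌈(91·38)/47⌉ = ⌈3496/47⌉ − ⌈3458/47⌉ = 75 − 74 = 1
n=92: ⌈(93·38)/47⌉ − ⌈(92·38)/47⌉ = ⌈3534/47⌉ − ⌈3496/47⌉ = 76 − 75 = 1
n=93: ⌈(94·38)/47⌉ − ⌈(93·38)/47⌉ = ⌈3572/47⌉ − ⌈3534/47⌉ = 76 − 76 = 0
n=94: ⌈(95·38)/47⌉ − ⌈(94·38)/47⌉ = ⌈3610/47⌉ − ⌈3572/47⌉ = 77 − 76 = 1
n=95: ⌈(96·38)/47⌉ − ⌈(95·38)/47⌉ = ⌈3648/47⌉ − ⌈3610/47⌉ = 78 − 77 = 1
n=96: ⌈(97·38)/47⌉ − ⌈(96·38)/47⌉ = ⌈3686/47⌉ − ⌈3648/47⌉ = 79 − 78 = 1
n=97: ⌈(98·38)/47⌉ − ⌈(97·38)/47⌉ = ⌈3724/47⌉ − ⌈3686/47⌉ = 80 − 79 = 1
n=98: ⌈(99·38)/47⌉ − ⌈(98·38)/47⌉ = ⌈3762/47⌉ − ⌈3724/47⌉ = 81 − 80 = 1
n=99: ⌈(100·38)/47⌉ − ⌈(99·38)/47⌉ = ⌈3800/47⌉ − ⌈3762/47⌉ = 81 − 81 = 0

1111101111011110111101111101111011110111101111011111011110111101111011111011110111101111011110111110
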